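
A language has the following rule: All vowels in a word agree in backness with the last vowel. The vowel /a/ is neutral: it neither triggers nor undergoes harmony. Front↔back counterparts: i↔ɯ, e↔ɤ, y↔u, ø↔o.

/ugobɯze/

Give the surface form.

/u/ harmonizes with /e/ ([-back]) → [y]
/o/ harmonizes with /e/ ([-back]) → [ø]
/ɯ/ harmonizes with /e/ ([-back]) → [i]

[ygøbize]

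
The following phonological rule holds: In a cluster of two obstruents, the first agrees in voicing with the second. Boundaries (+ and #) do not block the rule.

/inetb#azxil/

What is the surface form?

/t/ before /b/ (voiced) → [d]
/z/ before /x/ (voiceless) → [s]

[inedb#asxil]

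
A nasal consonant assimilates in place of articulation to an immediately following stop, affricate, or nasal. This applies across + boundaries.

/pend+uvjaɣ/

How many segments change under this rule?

0

No segment meets the rule's conditions.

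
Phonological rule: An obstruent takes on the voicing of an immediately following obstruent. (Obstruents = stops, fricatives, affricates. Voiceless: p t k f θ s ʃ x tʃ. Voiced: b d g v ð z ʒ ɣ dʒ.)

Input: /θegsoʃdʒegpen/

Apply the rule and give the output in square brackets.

[θeksoʒdʒekpen]

/g/ before /s/ (voiceless) → [k]
/ʃ/ before /dʒ/ (voiced) → [ʒ]
/g/ before /p/ (voiceless) → [k]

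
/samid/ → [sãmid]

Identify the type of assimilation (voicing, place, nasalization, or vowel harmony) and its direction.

/a/→[ã].
Each target copies a feature from the following segment, so the direction is regressive.

nasalization, regressive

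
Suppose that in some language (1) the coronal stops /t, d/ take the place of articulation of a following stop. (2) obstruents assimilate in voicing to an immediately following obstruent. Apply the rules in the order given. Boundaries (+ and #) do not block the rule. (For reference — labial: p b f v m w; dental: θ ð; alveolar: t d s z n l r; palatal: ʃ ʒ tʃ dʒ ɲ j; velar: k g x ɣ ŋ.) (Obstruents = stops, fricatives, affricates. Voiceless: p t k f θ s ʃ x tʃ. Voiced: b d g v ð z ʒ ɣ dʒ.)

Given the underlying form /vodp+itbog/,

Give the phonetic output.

Rule 1: /d/ before /p/ (labial) → [b]
Rule 1: /t/ before /b/ (labial) → [p]
After rule 1: vobp+ipbog
Rule 2: /b/ before /p/ (voiceless) → [p]
Rule 2: /p/ before /b/ (voiced) → [b]

[vopp+ibbog]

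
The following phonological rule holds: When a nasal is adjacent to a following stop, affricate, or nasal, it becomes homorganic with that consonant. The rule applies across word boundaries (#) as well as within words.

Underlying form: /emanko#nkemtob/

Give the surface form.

/n/ before /k/ (velar) → [ŋ]
/n/ before /k/ (velar) → [ŋ]
/m/ before /t/ (alveolar) → [n]

[emaŋko#ŋkentob]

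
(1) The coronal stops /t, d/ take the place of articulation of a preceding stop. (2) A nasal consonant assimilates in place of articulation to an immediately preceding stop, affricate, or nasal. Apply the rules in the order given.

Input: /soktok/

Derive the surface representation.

[sokkok]

Rule 1: /t/ after /k/ (velar) → [k]
After rule 1: sokkok
Rule 2: no segment meets the rule's conditions; no change.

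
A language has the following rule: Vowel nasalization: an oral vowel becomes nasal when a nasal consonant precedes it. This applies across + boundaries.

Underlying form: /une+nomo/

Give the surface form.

[unẽ+nõmõ]

/e/ after nasal /n/ → [ẽ]
/o/ after nasal /n/ → [õ]
/o/ after nasal /m/ → [õ]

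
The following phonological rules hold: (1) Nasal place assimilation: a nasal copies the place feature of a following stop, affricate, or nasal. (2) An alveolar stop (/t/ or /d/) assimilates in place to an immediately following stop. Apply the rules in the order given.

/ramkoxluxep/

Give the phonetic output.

[raŋkoxluxep]

Rule 1: /m/ before /k/ (velar) → [ŋ]
After rule 1: raŋkoxluxep
Rule 2: no segment meets the rule's conditions; no change.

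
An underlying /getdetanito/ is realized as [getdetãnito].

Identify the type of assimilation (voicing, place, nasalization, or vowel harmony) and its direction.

nasalization, regressive

/a/→[ã].
Each target copies a feature from the following segment, so the direction is regressive.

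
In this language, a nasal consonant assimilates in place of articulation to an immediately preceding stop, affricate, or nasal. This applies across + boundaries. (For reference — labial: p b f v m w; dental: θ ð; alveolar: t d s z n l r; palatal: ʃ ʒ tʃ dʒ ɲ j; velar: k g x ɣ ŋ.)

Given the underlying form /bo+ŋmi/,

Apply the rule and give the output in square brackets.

[bo+ŋŋi]

/m/ after /ŋ/ (velar) → [ŋ]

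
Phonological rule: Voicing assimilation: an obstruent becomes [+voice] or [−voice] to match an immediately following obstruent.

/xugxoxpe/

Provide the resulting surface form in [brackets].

[xukxoxpe]

/g/ before /x/ (voiceless) → [k]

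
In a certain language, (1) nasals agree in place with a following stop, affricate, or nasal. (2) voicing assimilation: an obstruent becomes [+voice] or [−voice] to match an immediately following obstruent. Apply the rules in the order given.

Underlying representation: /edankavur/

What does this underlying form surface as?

[edaŋkavur]

Rule 1: /n/ before /k/ (velar) → [ŋ]
After rule 1: edaŋkavur
Rule 2: no segment meets the rule's conditions; no change.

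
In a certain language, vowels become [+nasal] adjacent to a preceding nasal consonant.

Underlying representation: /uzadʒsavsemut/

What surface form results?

/u/ after nasal /m/ → [ũ]

[uzadʒsavsemũt]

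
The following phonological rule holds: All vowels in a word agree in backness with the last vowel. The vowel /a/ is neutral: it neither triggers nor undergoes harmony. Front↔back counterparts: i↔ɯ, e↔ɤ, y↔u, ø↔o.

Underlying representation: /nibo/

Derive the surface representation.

[nɯbo]

/i/ harmonizes with /o/ ([+back]) → [ɯ]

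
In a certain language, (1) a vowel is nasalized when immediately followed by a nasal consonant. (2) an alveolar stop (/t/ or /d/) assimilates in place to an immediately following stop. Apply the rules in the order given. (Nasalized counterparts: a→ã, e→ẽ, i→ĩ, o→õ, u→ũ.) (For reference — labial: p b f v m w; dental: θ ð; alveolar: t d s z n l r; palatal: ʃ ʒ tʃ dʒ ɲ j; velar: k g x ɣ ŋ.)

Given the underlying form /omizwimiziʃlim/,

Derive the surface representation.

[õmizwĩmiziʃlĩm]

Rule 1: /o/ before nasal /m/ → [õ]
Rule 1: /i/ before nasal /m/ → [ĩ]
Rule 1: /i/ before nasal /m/ → [ĩ]
After rule 1: õmizwĩmiziʃlĩm
Rule 2: no segment meets the rule's conditions; no change.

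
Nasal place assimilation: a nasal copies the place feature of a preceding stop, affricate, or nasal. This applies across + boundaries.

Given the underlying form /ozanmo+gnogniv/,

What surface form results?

/m/ after /n/ (alveolar) → [n]
/n/ after /g/ (velar) → [ŋ]
/n/ after /g/ (velar) → [ŋ]

[ozanno+gŋogŋiv]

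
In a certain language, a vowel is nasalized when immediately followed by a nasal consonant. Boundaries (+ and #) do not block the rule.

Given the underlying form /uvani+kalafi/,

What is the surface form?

/a/ before nasal /n/ → [ã]

[uvãni+kalafi]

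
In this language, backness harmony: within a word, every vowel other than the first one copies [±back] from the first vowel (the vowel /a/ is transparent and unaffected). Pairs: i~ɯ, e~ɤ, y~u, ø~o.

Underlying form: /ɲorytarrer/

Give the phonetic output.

/y/ harmonizes with /o/ ([+back]) → [u]
/e/ harmonizes with /o/ ([+back]) → [ɤ]

[ɲorutarrɤr]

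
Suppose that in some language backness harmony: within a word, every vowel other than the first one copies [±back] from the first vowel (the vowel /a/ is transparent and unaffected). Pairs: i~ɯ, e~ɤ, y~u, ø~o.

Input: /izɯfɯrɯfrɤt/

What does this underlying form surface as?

/ɯ/ harmonizes with /i/ ([-back]) → [i]
/ɯ/ harmonizes with /i/ ([-back]) → [i]
/ɯ/ harmonizes with /i/ ([-back]) → [i]
/ɤ/ harmonizes with /i/ ([-back]) → [e]

[izifirifret]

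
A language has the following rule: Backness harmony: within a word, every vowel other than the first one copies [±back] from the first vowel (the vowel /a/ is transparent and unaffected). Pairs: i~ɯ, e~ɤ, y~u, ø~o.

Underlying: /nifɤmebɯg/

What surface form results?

/ɤ/ harmonizes with /i/ ([-back]) → [e]
/ɯ/ harmonizes with /i/ ([-back]) → [i]

[nifemebig]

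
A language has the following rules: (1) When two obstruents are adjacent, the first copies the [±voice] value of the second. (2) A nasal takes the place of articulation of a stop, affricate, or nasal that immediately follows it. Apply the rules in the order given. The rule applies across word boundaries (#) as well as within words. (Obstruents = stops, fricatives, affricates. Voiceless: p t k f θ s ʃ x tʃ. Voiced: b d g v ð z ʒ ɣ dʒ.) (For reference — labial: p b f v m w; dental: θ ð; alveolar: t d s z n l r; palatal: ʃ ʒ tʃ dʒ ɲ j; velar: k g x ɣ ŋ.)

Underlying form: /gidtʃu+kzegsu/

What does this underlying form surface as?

[gittʃu+gzeksu]

Rule 1: /d/ before /tʃ/ (voiceless) → [t]
Rule 1: /k/ before /z/ (voiced) → [g]
Rule 1: /g/ before /s/ (voiceless) → [k]
After rule 1: gittʃu+gzeksu
Rule 2: no segment meets the rule's conditions; no change.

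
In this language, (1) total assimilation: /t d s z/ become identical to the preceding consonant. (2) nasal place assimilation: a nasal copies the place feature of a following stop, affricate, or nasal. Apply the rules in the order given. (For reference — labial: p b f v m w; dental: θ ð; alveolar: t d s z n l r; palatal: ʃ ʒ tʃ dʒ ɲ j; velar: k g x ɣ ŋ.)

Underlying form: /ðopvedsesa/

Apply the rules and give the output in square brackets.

Rule 1: /s/ after /d/ → [d] (total assimilation)
After rule 1: ðopveddesa
Rule 2: no segment meets the rule's conditions; no change.

[ðopveddesa]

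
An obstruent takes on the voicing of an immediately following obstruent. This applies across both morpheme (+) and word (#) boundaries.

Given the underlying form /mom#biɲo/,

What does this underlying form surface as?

[mom#biɲo]

no segment meets the rule's conditions; no change.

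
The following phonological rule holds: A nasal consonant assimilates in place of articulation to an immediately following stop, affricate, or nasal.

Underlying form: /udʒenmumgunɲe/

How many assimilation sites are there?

3

/n/ before /m/ (labial) → [m]
/m/ before /g/ (velar) → [ŋ]
/n/ before /ɲ/ (palatal) → [ɲ]
3 segments change.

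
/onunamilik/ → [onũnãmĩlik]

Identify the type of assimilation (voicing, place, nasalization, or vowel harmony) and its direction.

/u/→[ũ] /a/→[ã] /i/→[ĩ].
Each target copies a feature from the preceding segment, so the direction is progressive.

nasalization, progressive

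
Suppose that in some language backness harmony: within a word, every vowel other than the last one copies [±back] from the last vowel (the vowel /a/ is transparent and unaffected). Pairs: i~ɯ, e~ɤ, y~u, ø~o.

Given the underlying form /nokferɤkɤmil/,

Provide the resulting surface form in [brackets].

[nøkferekemil]

/o/ harmonizes with /i/ ([-back]) → [ø]
/ɤ/ harmonizes with /i/ ([-back]) → [e]
/ɤ/ harmonizes with /i/ ([-back]) → [e]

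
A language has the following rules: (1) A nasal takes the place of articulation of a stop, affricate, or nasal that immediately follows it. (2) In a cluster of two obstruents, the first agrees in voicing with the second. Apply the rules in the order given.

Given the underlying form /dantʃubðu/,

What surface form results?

Rule 1: /n/ before /tʃ/ (palatal) → [ɲ]
After rule 1: daɲtʃubðu
Rule 2: no segment meets the rule's conditions; no change.

[daɲtʃubðu]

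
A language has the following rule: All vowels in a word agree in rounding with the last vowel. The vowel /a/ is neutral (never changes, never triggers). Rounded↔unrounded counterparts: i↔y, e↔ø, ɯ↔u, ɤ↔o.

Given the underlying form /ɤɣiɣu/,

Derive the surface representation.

/ɤ/ harmonizes with /u/ ([+round]) → [o]
/i/ harmonizes with /u/ ([+round]) → [y]

[oɣyɣu]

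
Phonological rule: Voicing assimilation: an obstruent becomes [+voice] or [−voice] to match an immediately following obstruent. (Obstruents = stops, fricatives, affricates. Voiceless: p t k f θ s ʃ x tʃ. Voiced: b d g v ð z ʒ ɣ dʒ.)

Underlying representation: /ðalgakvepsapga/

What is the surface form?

/k/ before /v/ (voiced) → [g]
/p/ before /g/ (voiced) → [b]

[ðalgagvepsabga]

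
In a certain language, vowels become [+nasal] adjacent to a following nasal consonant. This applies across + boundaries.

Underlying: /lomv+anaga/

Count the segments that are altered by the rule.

2

/o/ before nasal /m/ → [õ]
/a/ before nasal /n/ → [ã]
2 segments change.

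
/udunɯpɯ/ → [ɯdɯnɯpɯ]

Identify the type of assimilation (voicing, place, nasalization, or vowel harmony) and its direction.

vowel harmony, regressive

/u/→[ɯ] /u/→[ɯ].
Vowels agree with the last vowel, so the harmony is regressive.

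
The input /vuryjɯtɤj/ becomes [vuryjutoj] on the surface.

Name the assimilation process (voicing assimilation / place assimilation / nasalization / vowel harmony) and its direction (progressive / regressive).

/ɯ/→[u] /ɤ/→[o].
Vowels agree with the first vowel, so the harmony is progressive.

vowel harmony, progressive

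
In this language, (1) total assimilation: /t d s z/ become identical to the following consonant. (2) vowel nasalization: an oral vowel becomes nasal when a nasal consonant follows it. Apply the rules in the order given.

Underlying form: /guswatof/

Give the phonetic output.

[guwwatof]

Rule 1: /s/ before /w/ → [w] (total assimilation)
After rule 1: guwwatof
Rule 2: no segment meets the rule's conditions; no change.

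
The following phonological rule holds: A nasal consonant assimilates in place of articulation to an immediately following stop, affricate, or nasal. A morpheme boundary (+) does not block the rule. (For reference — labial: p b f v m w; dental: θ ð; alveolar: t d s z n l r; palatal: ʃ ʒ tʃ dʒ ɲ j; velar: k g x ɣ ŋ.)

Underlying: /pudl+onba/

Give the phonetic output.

/n/ before /b/ (labial) → [m]

[pudl+omba]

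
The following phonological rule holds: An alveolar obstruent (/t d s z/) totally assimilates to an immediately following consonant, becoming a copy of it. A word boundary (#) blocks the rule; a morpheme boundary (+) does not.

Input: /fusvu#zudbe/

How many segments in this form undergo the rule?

/s/ before /v/ → [v] (total assimilation)
/d/ before /b/ → [b] (total assimilation)
2 segments change.

2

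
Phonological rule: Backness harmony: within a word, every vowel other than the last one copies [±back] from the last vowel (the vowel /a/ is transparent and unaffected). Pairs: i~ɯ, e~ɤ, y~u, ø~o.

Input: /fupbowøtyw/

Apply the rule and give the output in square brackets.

[fypbøwøtyw]

/u/ harmonizes with /y/ ([-back]) → [y]
/o/ harmonizes with /y/ ([-back]) → [ø]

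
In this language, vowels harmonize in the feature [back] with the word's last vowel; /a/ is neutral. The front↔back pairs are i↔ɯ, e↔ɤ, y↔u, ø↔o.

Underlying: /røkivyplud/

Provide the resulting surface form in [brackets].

/ø/ harmonizes with /u/ ([+back]) → [o]
/i/ harmonizes with /u/ ([+back]) → [ɯ]
/y/ harmonizes with /u/ ([+back]) → [u]

[rokɯvuplud]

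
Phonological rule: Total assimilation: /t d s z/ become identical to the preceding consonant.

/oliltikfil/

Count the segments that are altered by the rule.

/t/ after /l/ → [l] (total assimilation)
1 segment changes.

1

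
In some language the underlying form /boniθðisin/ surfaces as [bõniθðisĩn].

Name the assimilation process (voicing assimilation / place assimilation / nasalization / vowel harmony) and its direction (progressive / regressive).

nasalization, regressive

/o/→[õ] /i/→[ĩ].
Each target copies a feature from the following segment, so the direction is regressive.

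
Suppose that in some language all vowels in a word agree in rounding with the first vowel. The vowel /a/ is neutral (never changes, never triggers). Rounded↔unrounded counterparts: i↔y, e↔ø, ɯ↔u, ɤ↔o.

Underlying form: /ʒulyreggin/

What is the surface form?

[ʒulyrøggyn]

/e/ harmonizes with /u/ ([+round]) → [ø]
/i/ harmonizes with /u/ ([+round]) → [y]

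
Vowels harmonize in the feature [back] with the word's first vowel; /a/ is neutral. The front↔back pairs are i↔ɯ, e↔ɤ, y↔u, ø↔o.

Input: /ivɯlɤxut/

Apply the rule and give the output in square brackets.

/ɯ/ harmonizes with /i/ ([-back]) → [i]
/ɤ/ harmonizes with /i/ ([-back]) → [e]
/u/ harmonizes with /i/ ([-back]) → [y]

[ivilexyt]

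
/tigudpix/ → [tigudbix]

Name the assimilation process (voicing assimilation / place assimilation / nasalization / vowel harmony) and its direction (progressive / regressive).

voicing assimilation, progressive

/p/→[b].
Each target copies a feature from the preceding segment, so the direction is progressive.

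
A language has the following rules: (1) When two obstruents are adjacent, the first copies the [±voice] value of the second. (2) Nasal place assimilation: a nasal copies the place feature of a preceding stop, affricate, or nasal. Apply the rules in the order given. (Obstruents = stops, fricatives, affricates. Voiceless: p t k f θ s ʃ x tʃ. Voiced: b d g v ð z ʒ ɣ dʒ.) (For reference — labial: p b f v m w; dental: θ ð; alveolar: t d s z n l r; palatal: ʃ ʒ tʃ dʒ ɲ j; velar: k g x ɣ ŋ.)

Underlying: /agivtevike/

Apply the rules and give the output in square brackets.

Rule 1: /v/ before /t/ (voiceless) → [f]
After rule 1: agiftevike
Rule 2: no segment meets the rule's conditions; no change.

[agiftevike]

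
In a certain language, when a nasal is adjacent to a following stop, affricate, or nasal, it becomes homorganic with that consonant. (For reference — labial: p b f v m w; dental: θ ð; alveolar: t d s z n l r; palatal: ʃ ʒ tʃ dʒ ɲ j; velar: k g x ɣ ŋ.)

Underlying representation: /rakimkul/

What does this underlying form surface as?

[rakiŋkul]

/m/ before /k/ (velar) → [ŋ]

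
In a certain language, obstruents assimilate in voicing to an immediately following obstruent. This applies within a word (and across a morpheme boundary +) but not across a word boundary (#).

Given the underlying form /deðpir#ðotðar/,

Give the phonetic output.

[deθpir#ðodðar]

/ð/ before /p/ (voiceless) → [θ]
/t/ before /ð/ (voiced) → [d]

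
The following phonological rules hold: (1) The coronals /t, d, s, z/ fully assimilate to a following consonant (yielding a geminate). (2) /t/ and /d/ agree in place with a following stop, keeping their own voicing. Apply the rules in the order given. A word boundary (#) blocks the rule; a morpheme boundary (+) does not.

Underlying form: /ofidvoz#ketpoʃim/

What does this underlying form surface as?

[ofivvoz#keppoʃim]

Rule 1: /d/ before /v/ → [v] (total assimilation)
Rule 1: /t/ before /p/ → [p] (total assimilation)
After rule 1: ofivvoz#keppoʃim
Rule 2: no segment meets the rule's conditions; no change.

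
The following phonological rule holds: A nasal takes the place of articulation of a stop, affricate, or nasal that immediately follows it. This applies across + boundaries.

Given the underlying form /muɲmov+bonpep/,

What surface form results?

[mummov+bompep]

/ɲ/ before /m/ (labial) → [m]
/n/ before /p/ (labial) → [m]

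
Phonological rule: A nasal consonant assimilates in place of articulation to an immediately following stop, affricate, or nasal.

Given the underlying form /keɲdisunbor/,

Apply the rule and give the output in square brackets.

/ɲ/ before /d/ (alveolar) → [n]
/n/ before /b/ (labial) → [m]

[kendisumbor]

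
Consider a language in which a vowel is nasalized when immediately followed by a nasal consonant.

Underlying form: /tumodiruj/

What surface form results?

/u/ before nasal /m/ → [ũ]

[tũmodiruj]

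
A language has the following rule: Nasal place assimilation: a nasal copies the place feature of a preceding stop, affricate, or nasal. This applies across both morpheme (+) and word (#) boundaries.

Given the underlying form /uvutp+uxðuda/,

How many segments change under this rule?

0

No segment meets the rule's conditions.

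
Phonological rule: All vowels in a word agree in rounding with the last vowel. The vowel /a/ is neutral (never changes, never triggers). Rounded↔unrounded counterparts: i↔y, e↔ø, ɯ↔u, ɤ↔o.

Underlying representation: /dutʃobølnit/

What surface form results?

[dɯtʃɤbelnit]

/u/ harmonizes with /i/ ([-round]) → [ɯ]
/o/ harmonizes with /i/ ([-round]) → [ɤ]
/ø/ harmonizes with /i/ ([-round]) → [e]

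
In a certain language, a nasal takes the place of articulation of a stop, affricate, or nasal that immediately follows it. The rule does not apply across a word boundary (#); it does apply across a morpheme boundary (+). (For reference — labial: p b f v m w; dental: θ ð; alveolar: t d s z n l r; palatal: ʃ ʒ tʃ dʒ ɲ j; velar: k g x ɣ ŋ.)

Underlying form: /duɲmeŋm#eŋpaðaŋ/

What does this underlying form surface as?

[dummemm#empaðaŋ]

/ɲ/ before /m/ (labial) → [m]
/ŋ/ before /m/ (labial) → [m]
/ŋ/ before /p/ (labial) → [m]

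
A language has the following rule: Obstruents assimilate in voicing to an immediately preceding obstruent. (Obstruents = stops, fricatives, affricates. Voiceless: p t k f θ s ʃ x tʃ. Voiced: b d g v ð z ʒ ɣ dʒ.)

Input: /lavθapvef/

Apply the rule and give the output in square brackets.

[lavðapfef]

/θ/ after /v/ (voiced) → [ð]
/v/ after /p/ (voiceless) → [f]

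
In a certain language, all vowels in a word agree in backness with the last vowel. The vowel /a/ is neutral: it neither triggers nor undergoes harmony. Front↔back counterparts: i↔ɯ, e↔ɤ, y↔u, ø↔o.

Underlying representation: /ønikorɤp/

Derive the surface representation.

/ø/ harmonizes with /ɤ/ ([+back]) → [o]
/i/ harmonizes with /ɤ/ ([+back]) → [ɯ]

[onɯkorɤp]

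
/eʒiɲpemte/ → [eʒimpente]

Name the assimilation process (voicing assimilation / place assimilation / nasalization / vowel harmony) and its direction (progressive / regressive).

/ɲ/→[m] /m/→[n].
Each target copies a feature from the following segment, so the direction is regressive.

place assimilation, regressive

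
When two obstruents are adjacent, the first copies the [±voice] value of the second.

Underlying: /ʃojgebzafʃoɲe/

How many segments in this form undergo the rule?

No segment meets the rule's conditions.

0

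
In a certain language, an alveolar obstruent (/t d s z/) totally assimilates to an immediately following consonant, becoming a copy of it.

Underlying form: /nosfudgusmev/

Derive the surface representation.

[noffuggummev]

/s/ before /f/ → [f] (total assimilation)
/d/ before /g/ → [g] (total assimilation)
/s/ before /m/ → [m] (total assimilation)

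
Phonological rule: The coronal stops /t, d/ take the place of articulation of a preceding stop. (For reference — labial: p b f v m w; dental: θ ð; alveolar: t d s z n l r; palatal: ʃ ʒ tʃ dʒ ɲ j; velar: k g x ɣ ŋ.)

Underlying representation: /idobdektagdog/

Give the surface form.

/d/ after /b/ (labial) → [b]
/t/ after /k/ (velar) → [k]
/d/ after /g/ (velar) → [g]

[idobbekkaggog]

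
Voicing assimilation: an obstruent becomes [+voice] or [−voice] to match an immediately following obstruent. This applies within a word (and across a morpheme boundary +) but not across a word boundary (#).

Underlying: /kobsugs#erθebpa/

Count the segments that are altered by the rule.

3

/b/ before /s/ (voiceless) → [p]
/g/ before /s/ (voiceless) → [k]
/b/ before /p/ (voiceless) → [p]
3 segments change.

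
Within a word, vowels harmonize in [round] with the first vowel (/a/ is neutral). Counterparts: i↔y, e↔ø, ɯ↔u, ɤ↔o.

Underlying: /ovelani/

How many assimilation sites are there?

/e/ harmonizes with /o/ ([+round]) → [ø]
/i/ harmonizes with /o/ ([+round]) → [y]
2 segments change.

2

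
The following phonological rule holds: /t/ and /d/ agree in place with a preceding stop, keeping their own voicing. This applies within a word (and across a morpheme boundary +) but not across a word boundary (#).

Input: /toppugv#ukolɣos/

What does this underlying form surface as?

no segment meets the rule's conditions; no change.

[toppugv#ukolɣos]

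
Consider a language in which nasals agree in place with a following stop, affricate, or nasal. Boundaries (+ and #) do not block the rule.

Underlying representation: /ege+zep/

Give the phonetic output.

[ege+zep]

no segment meets the rule's conditions; no change.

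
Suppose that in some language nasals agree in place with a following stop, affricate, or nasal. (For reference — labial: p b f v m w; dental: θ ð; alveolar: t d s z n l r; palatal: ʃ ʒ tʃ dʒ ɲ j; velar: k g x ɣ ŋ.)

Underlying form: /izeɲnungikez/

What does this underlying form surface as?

[izennuŋgikez]

/ɲ/ before /n/ (alveolar) → [n]
/n/ before /g/ (velar) → [ŋ]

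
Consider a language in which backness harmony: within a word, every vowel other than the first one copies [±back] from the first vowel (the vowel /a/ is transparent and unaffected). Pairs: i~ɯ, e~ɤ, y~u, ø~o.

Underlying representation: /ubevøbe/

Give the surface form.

[ubɤvobɤ]

/e/ harmonizes with /u/ ([+back]) → [ɤ]
/ø/ harmonizes with /u/ ([+back]) → [o]
/e/ harmonizes with /u/ ([+back]) → [ɤ]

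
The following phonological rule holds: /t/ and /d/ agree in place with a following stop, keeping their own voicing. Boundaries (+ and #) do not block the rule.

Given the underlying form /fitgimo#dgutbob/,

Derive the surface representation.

[fikgimo#ggupbob]

/t/ before /g/ (velar) → [k]
/d/ before /g/ (velar) → [g]
/t/ before /b/ (labial) → [p]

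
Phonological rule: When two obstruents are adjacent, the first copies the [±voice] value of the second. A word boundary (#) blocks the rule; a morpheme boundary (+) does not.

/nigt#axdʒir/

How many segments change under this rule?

/g/ before /t/ (voiceless) → [k]
/x/ before /dʒ/ (voiced) → [ɣ]
2 segments change.

2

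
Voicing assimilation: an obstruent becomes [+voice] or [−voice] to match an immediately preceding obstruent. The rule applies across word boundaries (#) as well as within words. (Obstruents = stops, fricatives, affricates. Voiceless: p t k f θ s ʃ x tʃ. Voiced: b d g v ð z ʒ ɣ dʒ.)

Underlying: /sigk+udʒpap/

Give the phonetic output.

[sigg+udʒbap]

/k/ after /g/ (voiced) → [g]
/p/ after /dʒ/ (voiced) → [b]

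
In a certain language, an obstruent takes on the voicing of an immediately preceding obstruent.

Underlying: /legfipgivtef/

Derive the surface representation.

[legvipkivdef]

/f/ after /g/ (voiced) → [v]
/g/ after /p/ (voiceless) → [k]
/t/ after /v/ (voiced) → [d]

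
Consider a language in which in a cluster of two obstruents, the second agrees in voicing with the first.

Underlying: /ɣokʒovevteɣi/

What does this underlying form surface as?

[ɣokʃovevdeɣi]

/ʒ/ after /k/ (voiceless) → [ʃ]
/t/ after /v/ (voiced) → [d]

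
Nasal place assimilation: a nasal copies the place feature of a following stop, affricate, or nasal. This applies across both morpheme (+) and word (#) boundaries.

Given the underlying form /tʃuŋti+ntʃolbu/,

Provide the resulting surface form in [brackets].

[tʃunti+ɲtʃolbu]

/ŋ/ before /t/ (alveolar) → [n]
/n/ before /tʃ/ (palatal) → [ɲ]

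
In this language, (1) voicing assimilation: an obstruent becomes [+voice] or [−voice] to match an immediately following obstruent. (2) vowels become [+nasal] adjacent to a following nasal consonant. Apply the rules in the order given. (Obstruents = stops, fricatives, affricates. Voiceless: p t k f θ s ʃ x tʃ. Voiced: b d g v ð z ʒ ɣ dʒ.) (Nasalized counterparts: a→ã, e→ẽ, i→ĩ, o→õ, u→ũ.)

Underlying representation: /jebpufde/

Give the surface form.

Rule 1: /b/ before /p/ (voiceless) → [p]
Rule 1: /f/ before /d/ (voiced) → [v]
After rule 1: jeppuvde
Rule 2: no segment meets the rule's conditions; no change.

[jeppuvde]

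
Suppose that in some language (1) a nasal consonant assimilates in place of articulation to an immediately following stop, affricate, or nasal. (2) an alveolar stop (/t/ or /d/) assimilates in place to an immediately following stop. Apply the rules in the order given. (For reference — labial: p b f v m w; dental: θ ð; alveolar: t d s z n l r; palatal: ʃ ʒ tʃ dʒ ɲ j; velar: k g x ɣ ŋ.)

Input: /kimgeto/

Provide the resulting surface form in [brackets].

[kiŋgeto]

Rule 1: /m/ before /g/ (velar) → [ŋ]
After rule 1: kiŋgeto
Rule 2: no segment meets the rule's conditions; no change.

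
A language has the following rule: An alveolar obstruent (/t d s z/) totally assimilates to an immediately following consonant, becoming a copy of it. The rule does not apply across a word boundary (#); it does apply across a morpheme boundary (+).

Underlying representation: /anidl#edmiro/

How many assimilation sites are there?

/d/ before /l/ → [l] (total assimilation)
/d/ before /m/ → [m] (total assimilation)
2 segments change.

2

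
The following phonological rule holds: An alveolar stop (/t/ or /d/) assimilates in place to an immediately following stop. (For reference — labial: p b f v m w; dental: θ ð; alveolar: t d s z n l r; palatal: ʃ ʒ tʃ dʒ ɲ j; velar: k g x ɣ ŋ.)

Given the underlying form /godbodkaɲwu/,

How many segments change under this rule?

2

/d/ before /b/ (labial) → [b]
/d/ before /k/ (velar) → [g]
2 segments change.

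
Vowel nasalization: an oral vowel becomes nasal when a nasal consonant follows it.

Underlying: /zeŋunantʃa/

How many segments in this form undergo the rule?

3

/e/ before nasal /ŋ/ → [ẽ]
/u/ before nasal /n/ → [ũ]
/a/ before nasal /n/ → [ã]
3 segments change.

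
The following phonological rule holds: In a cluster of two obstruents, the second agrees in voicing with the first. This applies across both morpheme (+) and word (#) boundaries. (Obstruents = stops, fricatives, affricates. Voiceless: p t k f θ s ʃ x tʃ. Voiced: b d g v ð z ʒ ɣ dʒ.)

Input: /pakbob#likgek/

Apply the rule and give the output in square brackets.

/b/ after /k/ (voiceless) → [p]
/g/ after /k/ (voiceless) → [k]

[pakpob#likkek]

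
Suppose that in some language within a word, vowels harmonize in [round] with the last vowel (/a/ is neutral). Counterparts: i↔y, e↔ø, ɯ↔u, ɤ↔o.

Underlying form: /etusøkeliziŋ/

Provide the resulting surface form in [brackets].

[etɯsekeliziŋ]

/u/ harmonizes with /i/ ([-round]) → [ɯ]
/ø/ harmonizes with /i/ ([-round]) → [e]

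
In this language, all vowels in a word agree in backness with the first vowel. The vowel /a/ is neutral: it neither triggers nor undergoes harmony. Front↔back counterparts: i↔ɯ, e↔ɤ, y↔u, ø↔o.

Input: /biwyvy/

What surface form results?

no segment meets the rule's conditions; no change.

[biwyvy]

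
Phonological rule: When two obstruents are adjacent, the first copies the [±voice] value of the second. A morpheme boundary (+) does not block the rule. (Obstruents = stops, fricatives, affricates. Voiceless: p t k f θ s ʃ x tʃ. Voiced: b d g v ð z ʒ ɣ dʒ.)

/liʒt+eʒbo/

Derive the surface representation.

/ʒ/ before /t/ (voiceless) → [ʃ]

[liʃt+eʒbo]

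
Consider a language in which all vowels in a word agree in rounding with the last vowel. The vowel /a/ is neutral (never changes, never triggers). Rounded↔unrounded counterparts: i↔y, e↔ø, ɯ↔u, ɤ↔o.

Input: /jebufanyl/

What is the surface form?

[jøbufanyl]

/e/ harmonizes with /y/ ([+round]) → [ø]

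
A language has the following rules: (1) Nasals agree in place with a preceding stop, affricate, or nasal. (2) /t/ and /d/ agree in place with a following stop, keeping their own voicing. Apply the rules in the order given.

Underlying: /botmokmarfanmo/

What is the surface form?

Rule 1: /m/ after /t/ (alveolar) → [n]
Rule 1: /m/ after /k/ (velar) → [ŋ]
Rule 1: /m/ after /n/ (alveolar) → [n]
After rule 1: botnokŋarfanno
Rule 2: no segment meets the rule's conditions; no change.

[botnokŋarfanno]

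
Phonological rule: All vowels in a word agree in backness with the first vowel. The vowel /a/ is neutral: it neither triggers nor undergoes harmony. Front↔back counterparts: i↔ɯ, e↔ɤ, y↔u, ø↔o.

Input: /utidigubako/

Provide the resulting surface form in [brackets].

/i/ harmonizes with /u/ ([+back]) → [ɯ]
/i/ harmonizes with /u/ ([+back]) → [ɯ]

[utɯdɯgubako]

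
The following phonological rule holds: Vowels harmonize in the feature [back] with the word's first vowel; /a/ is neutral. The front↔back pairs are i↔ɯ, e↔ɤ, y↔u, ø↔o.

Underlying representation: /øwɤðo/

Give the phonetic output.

/ɤ/ harmonizes with /ø/ ([-back]) → [e]
/o/ harmonizes with /ø/ ([-back]) → [ø]

[øweðø]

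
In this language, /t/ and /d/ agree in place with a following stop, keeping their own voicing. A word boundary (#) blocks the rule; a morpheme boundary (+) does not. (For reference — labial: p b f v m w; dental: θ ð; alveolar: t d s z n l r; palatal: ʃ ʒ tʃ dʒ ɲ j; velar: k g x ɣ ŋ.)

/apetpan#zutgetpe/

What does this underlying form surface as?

/t/ before /p/ (labial) → [p]
/t/ before /g/ (velar) → [k]
/t/ before /p/ (labial) → [p]

[apeppan#zukgeppe]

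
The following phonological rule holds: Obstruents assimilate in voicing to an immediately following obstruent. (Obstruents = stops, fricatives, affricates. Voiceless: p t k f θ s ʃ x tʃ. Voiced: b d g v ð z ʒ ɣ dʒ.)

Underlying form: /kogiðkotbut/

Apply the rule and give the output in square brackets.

[kogiθkodbut]

/ð/ before /k/ (voiceless) → [θ]
/t/ before /b/ (voiced) → [d]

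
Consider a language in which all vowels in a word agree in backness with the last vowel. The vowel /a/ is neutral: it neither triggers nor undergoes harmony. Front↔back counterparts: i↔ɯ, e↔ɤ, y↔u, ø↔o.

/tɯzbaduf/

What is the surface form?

no segment meets the rule's conditions; no change.

[tɯzbaduf]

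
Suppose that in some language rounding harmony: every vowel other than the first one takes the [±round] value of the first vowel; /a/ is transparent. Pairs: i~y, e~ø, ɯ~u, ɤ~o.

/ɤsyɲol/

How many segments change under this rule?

/y/ harmonizes with /ɤ/ ([-round]) → [i]
/o/ harmonizes with /ɤ/ ([-round]) → [ɤ]
2 segments change.

2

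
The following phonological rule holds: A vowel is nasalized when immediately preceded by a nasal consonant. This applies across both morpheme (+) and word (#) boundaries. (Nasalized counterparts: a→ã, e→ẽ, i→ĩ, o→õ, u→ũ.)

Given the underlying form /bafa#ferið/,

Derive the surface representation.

no segment meets the rule's conditions; no change.

[bafa#ferið]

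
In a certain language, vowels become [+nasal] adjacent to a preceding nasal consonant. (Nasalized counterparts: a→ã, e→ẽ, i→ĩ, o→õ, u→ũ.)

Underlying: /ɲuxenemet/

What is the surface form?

[ɲũxenẽmẽt]

/u/ after nasal /ɲ/ → [ũ]
/e/ after nasal /n/ → [ẽ]
/e/ after nasal /m/ → [ẽ]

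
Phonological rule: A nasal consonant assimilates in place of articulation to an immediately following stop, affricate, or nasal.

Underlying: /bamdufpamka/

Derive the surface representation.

[bandufpaŋka]

/m/ before /d/ (alveolar) → [n]
/m/ before /k/ (velar) → [ŋ]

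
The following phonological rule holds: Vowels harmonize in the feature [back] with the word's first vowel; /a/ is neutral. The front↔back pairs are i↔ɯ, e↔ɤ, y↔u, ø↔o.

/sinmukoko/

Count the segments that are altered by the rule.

/u/ harmonizes with /i/ ([-back]) → [y]
/o/ harmonizes with /i/ ([-back]) → [ø]
/o/ harmonizes with /i/ ([-back]) → [ø]
3 segments change.

3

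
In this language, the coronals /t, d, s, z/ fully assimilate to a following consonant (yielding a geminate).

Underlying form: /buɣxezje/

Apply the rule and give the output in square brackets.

[buɣxejje]

/z/ before /j/ → [j] (total assimilation)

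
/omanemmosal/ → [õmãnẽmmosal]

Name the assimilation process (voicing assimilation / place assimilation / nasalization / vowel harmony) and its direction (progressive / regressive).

nasalization, regressive

/o/→[õ] /a/→[ã] /e/→[ẽ].
Each target copies a feature from the following segment, so the direction is regressive.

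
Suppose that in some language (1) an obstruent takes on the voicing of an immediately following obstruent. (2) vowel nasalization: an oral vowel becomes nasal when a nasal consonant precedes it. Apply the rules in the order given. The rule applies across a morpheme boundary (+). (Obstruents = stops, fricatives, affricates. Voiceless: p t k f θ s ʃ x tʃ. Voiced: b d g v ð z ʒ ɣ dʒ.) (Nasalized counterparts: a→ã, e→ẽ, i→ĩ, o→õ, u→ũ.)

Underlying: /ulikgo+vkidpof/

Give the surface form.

[uliggo+fkitpof]

Rule 1: /k/ before /g/ (voiced) → [g]
Rule 1: /v/ before /k/ (voiceless) → [f]
Rule 1: /d/ before /p/ (voiceless) → [t]
After rule 1: uliggo+fkitpof
Rule 2: no segment meets the rule's conditions; no change.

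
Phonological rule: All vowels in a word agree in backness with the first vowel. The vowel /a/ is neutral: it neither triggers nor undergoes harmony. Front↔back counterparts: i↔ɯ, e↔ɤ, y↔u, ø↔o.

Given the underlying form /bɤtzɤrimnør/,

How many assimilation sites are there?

2

/i/ harmonizes with /ɤ/ ([+back]) → [ɯ]
/ø/ harmonizes with /ɤ/ ([+back]) → [o]
2 segments change.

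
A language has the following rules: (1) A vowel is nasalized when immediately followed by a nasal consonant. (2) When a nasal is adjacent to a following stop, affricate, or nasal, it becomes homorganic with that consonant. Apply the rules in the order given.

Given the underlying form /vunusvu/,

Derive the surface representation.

Rule 1: /u/ before nasal /n/ → [ũ]
After rule 1: vũnusvu
Rule 2: no segment meets the rule's conditions; no change.

[vũnusvu]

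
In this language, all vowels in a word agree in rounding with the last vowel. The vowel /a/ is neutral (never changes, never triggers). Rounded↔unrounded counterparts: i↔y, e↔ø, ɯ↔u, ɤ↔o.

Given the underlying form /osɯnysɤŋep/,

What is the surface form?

[ɤsɯnisɤŋep]

/o/ harmonizes with /e/ ([-round]) → [ɤ]
/y/ harmonizes with /e/ ([-round]) → [i]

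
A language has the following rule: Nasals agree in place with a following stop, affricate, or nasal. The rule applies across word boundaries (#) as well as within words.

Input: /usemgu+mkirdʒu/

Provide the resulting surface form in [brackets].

/m/ before /g/ (velar) → [ŋ]
/m/ before /k/ (velar) → [ŋ]

[useŋgu+ŋkirdʒu]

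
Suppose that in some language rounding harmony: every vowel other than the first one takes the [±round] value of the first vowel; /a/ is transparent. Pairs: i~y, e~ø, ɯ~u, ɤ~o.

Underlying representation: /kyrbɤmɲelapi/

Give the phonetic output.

[kyrbomɲølapy]

/ɤ/ harmonizes with /y/ ([+round]) → [o]
/e/ harmonizes with /y/ ([+round]) → [ø]
/i/ harmonizes with /y/ ([+round]) → [y]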